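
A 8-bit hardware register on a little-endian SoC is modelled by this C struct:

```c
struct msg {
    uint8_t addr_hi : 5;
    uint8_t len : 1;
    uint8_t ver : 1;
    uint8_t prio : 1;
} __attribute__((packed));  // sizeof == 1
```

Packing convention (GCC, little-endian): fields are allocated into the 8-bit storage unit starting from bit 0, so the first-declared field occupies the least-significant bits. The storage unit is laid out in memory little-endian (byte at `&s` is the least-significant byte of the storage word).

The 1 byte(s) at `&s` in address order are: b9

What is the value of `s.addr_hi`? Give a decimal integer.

25

[0]=0xb9 (little-endian) → word 0xb9
addr_hi [0+:5] = (word>>0) & 0x1f = 25  ←
len [5+:1] = (word>>5) & 0x1 = 1
ver [6+:1] = (word>>6) & 0x1 = 0
prio [7+:1] = (word>>7) & 0x1 = 1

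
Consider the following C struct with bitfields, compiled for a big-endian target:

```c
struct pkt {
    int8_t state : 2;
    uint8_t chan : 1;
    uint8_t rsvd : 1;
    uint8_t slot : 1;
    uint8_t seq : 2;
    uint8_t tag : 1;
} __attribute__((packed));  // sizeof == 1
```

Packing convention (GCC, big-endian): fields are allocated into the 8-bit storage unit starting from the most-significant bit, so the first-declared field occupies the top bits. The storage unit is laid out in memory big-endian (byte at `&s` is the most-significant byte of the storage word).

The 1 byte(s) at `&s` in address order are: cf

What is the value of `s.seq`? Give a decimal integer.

[0]=0xcf (big-endian) → word 0xcf
state:2 @ bit 6 → (0xcf>>6)&0x3 = 0x3
chan:1 @ bit 5 → (0xcf>>5)&0x1 = 0x0
rsvd:1 @ bit 4 → (0xcf>>4)&0x1 = 0x0
slot:1 @ bit 3 → (0xcf>>3)&0x1 = 0x1
seq:2 @ bit 1 → (0xcf>>1)&0x3 = 0x3  ←
tag:1 @ bit 0 → (0xcf>>0)&0x1 = 0x1

3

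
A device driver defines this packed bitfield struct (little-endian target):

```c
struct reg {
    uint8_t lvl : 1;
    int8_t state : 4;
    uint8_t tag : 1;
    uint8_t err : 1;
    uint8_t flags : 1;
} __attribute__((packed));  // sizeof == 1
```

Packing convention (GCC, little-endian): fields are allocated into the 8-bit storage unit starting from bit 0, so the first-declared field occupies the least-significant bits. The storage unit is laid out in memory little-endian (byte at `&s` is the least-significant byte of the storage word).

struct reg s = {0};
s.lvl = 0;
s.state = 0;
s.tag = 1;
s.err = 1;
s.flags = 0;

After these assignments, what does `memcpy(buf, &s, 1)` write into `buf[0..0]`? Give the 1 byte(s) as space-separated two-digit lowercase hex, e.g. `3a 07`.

60

[0+:1] lvl=0 & 0x1 = 0x0; word=0x00
[1+:4] state=0 & 0xf = 0x0; word=0x00
[5+:1] tag=1 & 0x1 = 0x1; word=0x20
[6+:1] err=1 & 0x1 = 0x1; word=0x60
[7+:1] flags=0 & 0x1 = 0x0; word=0x60
word = 0x60 → little-endian bytes:
  [0]=0x60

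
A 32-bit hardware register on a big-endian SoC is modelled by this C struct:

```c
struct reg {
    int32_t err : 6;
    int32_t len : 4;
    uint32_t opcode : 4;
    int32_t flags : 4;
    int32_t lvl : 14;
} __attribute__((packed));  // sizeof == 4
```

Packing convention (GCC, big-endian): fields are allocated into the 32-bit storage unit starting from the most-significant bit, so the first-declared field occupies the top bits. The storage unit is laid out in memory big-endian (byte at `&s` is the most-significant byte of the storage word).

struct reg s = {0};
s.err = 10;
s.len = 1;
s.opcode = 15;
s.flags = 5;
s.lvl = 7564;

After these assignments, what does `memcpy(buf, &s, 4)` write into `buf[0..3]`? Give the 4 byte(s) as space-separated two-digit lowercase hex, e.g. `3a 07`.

[26+:6] err=10 & 0x3f = 0xa; word=0x28000000
[22+:4] len=1 & 0xf = 0x1; word=0x28400000
[18+:4] opcode=15 & 0xf = 0xf; word=0x287c0000
[14+:4] flags=5 & 0xf = 0x5; word=0x287d4000
[0+:14] lvl=7564 & 0x3fff = 0x1d8c; word=0x287d5d8c
word = 0x287d5d8c → big-endian bytes:
  [0]=0x28  [1]=0x7d  [2]=0x5d  [3]=0x8c

28 7d 5d 8c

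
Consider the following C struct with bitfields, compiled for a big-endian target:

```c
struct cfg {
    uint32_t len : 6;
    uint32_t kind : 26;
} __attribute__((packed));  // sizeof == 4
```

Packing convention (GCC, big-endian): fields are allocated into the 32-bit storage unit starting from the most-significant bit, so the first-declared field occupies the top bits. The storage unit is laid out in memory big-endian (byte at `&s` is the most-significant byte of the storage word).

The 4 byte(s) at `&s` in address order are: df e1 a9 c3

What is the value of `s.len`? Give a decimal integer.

55

[0]=0xdf [1]=0xe1 [2]=0xa9 [3]=0xc3 (big-endian) → word 0xdfe1a9c3
len [26+:6] = (word>>26) & 0x3f = 55  ←
kind [0+:26] = (word>>0) & 0x3ffffff = 65120707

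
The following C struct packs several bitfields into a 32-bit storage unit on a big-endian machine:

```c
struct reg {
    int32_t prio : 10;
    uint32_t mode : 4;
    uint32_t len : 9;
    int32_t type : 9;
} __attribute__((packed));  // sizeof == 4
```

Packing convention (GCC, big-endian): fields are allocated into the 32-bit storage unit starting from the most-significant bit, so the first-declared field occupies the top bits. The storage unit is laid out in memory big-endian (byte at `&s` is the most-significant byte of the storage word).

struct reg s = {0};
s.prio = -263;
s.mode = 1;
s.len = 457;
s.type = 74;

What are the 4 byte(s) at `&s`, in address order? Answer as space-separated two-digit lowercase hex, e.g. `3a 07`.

prio (10b) val=-263 bits=0x2f9 at bit 22: 0xbe400000
mode (4b) val=1 bits=0x1 at bit 18: 0xbe440000
len (9b) val=457 bits=0x1c9 at bit 9: 0xbe479200
type (9b) val=74 bits=0x4a at bit 0: 0xbe47924a
word = 0xbe47924a → big-endian bytes:
  [0]=0xbe  [1]=0x47  [2]=0x92  [3]=0x4a

be 47 92 4a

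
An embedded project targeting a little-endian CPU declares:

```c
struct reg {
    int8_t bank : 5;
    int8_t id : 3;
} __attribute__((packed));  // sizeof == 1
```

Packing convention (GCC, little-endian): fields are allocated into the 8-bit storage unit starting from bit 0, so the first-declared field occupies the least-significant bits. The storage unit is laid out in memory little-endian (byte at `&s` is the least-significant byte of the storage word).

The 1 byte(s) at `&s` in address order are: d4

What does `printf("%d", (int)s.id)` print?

[0]=0xd4 (little-endian) → word 0xd4
bank [0+:5] = (word>>0) & 0x1f = 20
id [5+:3] = (word>>5) & 0x7 = 6  ←
id signed 3b, MSB=1: 6 - 8 = -2

-2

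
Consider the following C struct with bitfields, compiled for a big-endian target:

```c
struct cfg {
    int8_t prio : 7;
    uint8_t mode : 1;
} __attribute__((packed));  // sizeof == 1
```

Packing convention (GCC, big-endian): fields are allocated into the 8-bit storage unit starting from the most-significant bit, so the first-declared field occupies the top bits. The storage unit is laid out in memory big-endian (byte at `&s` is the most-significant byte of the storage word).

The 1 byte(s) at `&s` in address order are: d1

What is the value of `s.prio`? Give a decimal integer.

[0]=0xd1 (big-endian) → word 0xd1
prio:7 @ bit 1 → (0xd1>>1)&0x7f = 0x68  ←
mode:1 @ bit 0 → (0xd1>>0)&0x1 = 0x1
prio signed 7b, MSB=1: 104 - 128 = -24

-24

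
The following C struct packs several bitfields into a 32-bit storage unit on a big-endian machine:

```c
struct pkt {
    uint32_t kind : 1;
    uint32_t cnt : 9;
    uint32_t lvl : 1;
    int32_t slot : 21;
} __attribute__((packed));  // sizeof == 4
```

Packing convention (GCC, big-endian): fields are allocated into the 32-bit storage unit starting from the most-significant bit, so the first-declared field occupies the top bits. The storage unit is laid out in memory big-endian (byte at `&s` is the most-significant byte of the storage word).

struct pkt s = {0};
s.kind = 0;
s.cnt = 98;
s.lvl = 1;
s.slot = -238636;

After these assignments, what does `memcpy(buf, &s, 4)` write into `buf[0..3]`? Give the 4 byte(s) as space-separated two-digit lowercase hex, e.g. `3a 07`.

18 bc 5b d4

kind (1b) val=0 bits=0x0 at bit 31: 0x00000000
cnt (9b) val=98 bits=0x62 at bit 22: 0x18800000
lvl (1b) val=1 bits=0x1 at bit 21: 0x18a00000
slot (21b) val=-238636 bits=0x1c5bd4 at bit 0: 0x18bc5bd4
word = 0x18bc5bd4 → big-endian bytes:
  [0]=0x18  [1]=0xbc  [2]=0x5b  [3]=0xd4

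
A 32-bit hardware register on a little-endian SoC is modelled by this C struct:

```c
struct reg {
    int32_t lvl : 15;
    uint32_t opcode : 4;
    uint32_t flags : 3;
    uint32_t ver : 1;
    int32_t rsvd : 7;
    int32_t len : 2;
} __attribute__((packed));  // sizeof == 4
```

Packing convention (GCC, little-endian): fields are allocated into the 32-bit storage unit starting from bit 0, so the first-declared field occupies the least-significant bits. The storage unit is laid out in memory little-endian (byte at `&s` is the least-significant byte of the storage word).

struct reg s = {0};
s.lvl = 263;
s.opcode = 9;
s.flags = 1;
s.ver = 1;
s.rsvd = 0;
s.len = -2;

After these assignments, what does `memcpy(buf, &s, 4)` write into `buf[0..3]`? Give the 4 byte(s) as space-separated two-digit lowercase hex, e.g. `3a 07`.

07 81 4c 80

lvl:15 = 263 → 0x107 << 0 → word 0x00000107
opcode:4 = 9 → 0x9 << 15 → word 0x00048107
flags:3 = 1 → 0x1 << 19 → word 0x000c8107
ver:1 = 1 → 0x1 << 22 → word 0x004c8107
rsvd:7 = 0 → 0x0 << 23 → word 0x004c8107
len:2 = -2 → 0x2 << 30 → word 0x804c8107
word = 0x804c8107 → little-endian bytes:
  [0]=0x07  [1]=0x81  [2]=0x4c  [3]=0x80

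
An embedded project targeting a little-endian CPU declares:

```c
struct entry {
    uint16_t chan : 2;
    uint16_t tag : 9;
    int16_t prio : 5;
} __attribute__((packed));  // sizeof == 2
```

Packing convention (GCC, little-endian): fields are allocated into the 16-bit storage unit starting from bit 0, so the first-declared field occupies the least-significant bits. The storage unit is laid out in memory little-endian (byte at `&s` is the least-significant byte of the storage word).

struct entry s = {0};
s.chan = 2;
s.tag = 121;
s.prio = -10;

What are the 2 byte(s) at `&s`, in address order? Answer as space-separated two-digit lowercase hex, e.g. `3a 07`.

e6 b1

chan:2 = 2 → 0x2 << 0 → word 0x0002
tag:9 = 121 → 0x79 << 2 → word 0x01e6
prio:5 = -10 → 0x16 << 11 → word 0xb1e6
word = 0xb1e6 → little-endian bytes:
  [0]=0xe6  [1]=0xb1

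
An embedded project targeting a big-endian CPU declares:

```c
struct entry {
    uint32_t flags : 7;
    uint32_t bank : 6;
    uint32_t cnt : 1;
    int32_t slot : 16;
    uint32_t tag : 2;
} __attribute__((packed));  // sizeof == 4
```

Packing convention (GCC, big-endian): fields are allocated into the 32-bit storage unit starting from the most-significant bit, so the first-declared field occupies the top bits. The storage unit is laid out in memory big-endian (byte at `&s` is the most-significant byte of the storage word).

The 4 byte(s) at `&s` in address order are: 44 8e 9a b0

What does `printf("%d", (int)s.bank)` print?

17

[0]=0x44 [1]=0x8e [2]=0x9a [3]=0xb0 (big-endian) → word 0x448e9ab0
flags [25+:7] = (word>>25) & 0x7f = 34
bank [19+:6] = (word>>19) & 0x3f = 17  ←
cnt [18+:1] = (word>>18) & 0x1 = 1
slot [2+:16] = (word>>2) & 0xffff = 42668
tag [0+:2] = (word>>0) & 0x3 = 0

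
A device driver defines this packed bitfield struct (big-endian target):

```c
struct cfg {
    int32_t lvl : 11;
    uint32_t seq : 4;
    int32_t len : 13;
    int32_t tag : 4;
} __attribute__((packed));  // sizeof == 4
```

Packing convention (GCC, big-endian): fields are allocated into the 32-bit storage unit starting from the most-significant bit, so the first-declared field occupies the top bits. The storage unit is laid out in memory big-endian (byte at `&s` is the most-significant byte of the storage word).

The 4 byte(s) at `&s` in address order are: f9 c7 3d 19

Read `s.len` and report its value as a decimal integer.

[0]=0xf9 [1]=0xc7 [2]=0x3d [3]=0x19 (big-endian) → word 0xf9c73d19
lvl [21+:11] = (word>>21) & 0x7ff = 1998
seq [17+:4] = (word>>17) & 0xf = 3
len [4+:13] = (word>>4) & 0x1fff = 5073  ←
tag [0+:4] = (word>>0) & 0xf = 9
len signed 13b, MSB=1: 5073 - 8192 = -3119

-3119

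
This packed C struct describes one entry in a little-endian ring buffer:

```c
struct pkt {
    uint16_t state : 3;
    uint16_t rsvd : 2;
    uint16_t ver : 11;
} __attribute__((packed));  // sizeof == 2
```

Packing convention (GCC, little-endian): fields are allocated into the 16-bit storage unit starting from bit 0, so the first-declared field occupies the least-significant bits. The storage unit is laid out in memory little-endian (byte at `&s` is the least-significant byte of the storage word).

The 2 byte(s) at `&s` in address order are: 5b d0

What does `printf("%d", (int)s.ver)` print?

[0]=0x5b [1]=0xd0 (little-endian) → word 0xd05b
state [0+:3] = (word>>0) & 0x7 = 3
rsvd [3+:2] = (word>>3) & 0x3 = 3
ver [5+:11] = (word>>5) & 0x7ff = 1666  ←

1666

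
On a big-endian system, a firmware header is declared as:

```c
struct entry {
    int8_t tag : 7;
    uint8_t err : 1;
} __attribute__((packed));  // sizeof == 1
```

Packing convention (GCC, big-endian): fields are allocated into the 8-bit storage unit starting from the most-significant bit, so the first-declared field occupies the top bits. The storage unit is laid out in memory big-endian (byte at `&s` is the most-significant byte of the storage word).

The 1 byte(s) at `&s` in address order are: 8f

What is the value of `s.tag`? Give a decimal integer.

-57

[0]=0x8f (big-endian) → word 0x8f
tag [1+:7] = (word>>1) & 0x7f = 71  ←
err [0+:1] = (word>>0) & 0x1 = 1
tag signed 7b, MSB=1: 71 - 128 = -57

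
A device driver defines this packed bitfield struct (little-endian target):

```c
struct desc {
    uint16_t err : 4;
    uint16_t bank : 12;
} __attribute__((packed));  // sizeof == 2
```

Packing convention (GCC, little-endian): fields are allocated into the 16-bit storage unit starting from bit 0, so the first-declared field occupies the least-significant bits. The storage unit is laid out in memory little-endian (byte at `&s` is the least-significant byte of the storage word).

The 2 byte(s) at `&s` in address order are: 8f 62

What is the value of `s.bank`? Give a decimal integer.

[0]=0x8f [1]=0x62 (little-endian) → word 0x628f
err:4 @ bit 0 → (0x628f>>0)&0xf = 0xf
bank:12 @ bit 4 → (0x628f>>4)&0xfff = 0x628  ←

1576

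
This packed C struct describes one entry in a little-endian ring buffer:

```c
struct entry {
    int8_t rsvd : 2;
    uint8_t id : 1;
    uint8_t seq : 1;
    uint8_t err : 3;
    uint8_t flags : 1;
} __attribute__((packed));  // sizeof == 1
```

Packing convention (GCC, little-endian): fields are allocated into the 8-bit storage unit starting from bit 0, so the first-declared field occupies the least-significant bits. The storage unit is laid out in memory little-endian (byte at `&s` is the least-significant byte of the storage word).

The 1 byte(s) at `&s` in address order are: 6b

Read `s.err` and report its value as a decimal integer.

[0]=0x6b (little-endian) → word 0x6b
rsvd [0+:2] = (word>>0) & 0x3 = 3
id [2+:1] = (word>>2) & 0x1 = 0
seq [3+:1] = (word>>3) & 0x1 = 1
err [4+:3] = (word>>4) & 0x7 = 6  ←
flags [7+:1] = (word>>7) & 0x1 = 0

6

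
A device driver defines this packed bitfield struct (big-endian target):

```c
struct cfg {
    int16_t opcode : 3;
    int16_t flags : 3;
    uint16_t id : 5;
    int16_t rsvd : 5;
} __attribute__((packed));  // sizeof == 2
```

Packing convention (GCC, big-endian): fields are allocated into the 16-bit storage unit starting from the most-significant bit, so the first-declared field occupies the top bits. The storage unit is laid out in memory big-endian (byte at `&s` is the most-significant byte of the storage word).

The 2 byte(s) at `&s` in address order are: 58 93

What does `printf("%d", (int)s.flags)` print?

-2

[0]=0x58 [1]=0x93 (big-endian) → word 0x5893
opcode [13+:3] = (word>>13) & 0x7 = 2
flags [10+:3] = (word>>10) & 0x7 = 6  ←
id [5+:5] = (word>>5) & 0x1f = 4
rsvd [0+:5] = (word>>0) & 0x1f = 19
flags signed 3b, MSB=1: 6 - 8 = -2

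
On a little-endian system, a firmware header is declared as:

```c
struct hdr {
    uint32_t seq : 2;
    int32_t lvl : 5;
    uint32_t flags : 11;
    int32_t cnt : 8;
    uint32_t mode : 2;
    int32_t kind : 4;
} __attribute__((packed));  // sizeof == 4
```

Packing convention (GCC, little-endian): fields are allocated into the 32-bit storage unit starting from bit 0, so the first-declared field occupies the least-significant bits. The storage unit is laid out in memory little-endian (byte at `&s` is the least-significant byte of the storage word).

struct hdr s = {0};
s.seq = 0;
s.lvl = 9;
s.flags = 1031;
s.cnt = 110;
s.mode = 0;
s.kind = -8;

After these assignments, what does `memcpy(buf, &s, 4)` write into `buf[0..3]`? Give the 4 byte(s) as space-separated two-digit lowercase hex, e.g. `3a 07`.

[0+:2] seq=0 & 0x3 = 0x0; word=0x00000000
[2+:5] lvl=9 & 0x1f = 0x9; word=0x00000024
[7+:11] flags=1031 & 0x7ff = 0x407; word=0x000203a4
[18+:8] cnt=110 & 0xff = 0x6e; word=0x01ba03a4
[26+:2] mode=0 & 0x3 = 0x0; word=0x01ba03a4
[28+:4] kind=-8 & 0xf = 0x8; word=0x81ba03a4
word = 0x81ba03a4 → little-endian bytes:
  [0]=0xa4  [1]=0x03  [2]=0xba  [3]=0x81

a4 03 ba 81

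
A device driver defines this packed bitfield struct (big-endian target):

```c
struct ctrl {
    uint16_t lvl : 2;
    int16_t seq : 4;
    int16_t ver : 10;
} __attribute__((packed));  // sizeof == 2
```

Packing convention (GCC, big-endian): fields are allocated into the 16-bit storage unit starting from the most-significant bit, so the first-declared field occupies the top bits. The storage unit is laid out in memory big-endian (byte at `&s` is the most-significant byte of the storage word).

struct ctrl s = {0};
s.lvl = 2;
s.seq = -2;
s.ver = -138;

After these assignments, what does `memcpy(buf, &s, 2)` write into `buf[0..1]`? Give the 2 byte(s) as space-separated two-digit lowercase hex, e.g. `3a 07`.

lvl (2b) val=2 bits=0x2 at bit 14: 0x8000
seq (4b) val=-2 bits=0xe at bit 10: 0xb800
ver (10b) val=-138 bits=0x376 at bit 0: 0xbb76
word = 0xbb76 → big-endian bytes:
  [0]=0xbb  [1]=0x76

bb 76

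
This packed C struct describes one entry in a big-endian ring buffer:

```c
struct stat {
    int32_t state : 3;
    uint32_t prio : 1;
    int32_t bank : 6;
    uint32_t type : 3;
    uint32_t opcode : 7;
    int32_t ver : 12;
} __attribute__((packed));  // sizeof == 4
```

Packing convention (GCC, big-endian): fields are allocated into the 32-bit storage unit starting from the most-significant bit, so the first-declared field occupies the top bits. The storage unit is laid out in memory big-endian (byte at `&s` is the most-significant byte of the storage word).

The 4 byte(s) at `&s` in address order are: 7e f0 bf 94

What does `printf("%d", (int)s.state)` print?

[0]=0x7e [1]=0xf0 [2]=0xbf [3]=0x94 (big-endian) → word 0x7ef0bf94
state [29+:3] = (word>>29) & 0x7 = 3  ←
prio [28+:1] = (word>>28) & 0x1 = 1
bank [22+:6] = (word>>22) & 0x3f = 59
type [19+:3] = (word>>19) & 0x7 = 6
opcode [12+:7] = (word>>12) & 0x7f = 11
ver [0+:12] = (word>>0) & 0xfff = 3988
state signed 3b, MSB=0: value = 3

3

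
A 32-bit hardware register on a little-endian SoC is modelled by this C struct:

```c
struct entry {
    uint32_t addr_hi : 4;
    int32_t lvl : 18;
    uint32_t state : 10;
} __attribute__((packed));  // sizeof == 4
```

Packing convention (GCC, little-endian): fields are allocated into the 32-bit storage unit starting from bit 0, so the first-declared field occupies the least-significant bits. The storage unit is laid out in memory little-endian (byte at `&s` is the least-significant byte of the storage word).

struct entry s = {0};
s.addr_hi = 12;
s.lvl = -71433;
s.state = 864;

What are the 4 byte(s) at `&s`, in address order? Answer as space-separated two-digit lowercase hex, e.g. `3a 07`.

addr_hi (4b) val=12 bits=0xc at bit 0: 0x0000000c
lvl (18b) val=-71433 bits=0x2e8f7 at bit 4: 0x002e8f7c
state (10b) val=864 bits=0x360 at bit 22: 0xd82e8f7c
word = 0xd82e8f7c → little-endian bytes:
  [0]=0x7c  [1]=0x8f  [2]=0x2e  [3]=0xd8

7c 8f 2e d8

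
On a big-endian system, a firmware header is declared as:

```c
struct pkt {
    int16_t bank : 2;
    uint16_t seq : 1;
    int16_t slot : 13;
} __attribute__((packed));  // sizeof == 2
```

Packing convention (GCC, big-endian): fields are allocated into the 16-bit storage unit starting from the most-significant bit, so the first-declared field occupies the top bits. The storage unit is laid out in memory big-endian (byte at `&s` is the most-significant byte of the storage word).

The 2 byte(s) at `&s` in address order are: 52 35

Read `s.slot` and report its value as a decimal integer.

[0]=0x52 [1]=0x35 (big-endian) → word 0x5235
bank [14+:2] = (word>>14) & 0x3 = 1
seq [13+:1] = (word>>13) & 0x1 = 0
slot [0+:13] = (word>>0) & 0x1fff = 4661  ←
slot signed 13b, MSB=1: 4661 - 8192 = -3531

-3531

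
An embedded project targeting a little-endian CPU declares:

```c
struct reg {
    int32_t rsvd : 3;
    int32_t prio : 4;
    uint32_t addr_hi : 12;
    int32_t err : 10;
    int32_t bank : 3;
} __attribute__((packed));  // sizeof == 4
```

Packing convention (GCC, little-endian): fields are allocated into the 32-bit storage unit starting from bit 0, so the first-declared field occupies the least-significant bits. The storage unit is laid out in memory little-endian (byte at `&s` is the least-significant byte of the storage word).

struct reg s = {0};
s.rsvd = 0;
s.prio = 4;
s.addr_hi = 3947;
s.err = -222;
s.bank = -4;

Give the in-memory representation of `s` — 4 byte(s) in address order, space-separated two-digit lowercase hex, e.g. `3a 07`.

rsvd:3 = 0 → 0x0 << 0 → word 0x00000000
prio:4 = 4 → 0x4 << 3 → word 0x00000020
addr_hi:12 = 3947 → 0xf6b << 7 → word 0x0007b5a0
err:10 = -222 → 0x322 << 19 → word 0x1917b5a0
bank:3 = -4 → 0x4 << 29 → word 0x9917b5a0
word = 0x9917b5a0 → little-endian bytes:
  [0]=0xa0  [1]=0xb5  [2]=0x17  [3]=0x99

a0 b5 17 99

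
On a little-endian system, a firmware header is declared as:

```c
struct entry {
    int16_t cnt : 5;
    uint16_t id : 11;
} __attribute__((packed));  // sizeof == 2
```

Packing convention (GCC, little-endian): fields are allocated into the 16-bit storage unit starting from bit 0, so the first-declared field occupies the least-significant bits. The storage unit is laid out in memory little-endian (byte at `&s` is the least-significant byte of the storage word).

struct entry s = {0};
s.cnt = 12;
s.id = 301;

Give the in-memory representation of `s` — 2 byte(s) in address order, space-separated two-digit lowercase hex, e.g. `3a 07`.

ac 25

[0+:5] cnt=12 & 0x1f = 0xc; word=0x000c
[5+:11] id=301 & 0x7ff = 0x12d; word=0x25ac
word = 0x25ac → little-endian bytes:
  [0]=0xac  [1]=0x25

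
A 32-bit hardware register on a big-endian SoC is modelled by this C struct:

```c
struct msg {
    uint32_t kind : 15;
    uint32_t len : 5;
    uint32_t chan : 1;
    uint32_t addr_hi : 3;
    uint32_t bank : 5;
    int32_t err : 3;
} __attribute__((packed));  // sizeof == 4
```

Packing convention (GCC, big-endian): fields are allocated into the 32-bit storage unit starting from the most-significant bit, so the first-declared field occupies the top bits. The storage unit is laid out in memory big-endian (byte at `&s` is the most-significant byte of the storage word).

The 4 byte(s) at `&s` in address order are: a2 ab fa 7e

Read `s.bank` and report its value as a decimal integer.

[0]=0xa2 [1]=0xab [2]=0xfa [3]=0x7e (big-endian) → word 0xa2abfa7e
kind [17+:15] = (word>>17) & 0x7fff = 20821
len [12+:5] = (word>>12) & 0x1f = 31
chan [11+:1] = (word>>11) & 0x1 = 1
addr_hi [8+:3] = (word>>8) & 0x7 = 2
bank [3+:5] = (word>>3) & 0x1f = 15  ←
err [0+:3] = (word>>0) & 0x7 = 6

15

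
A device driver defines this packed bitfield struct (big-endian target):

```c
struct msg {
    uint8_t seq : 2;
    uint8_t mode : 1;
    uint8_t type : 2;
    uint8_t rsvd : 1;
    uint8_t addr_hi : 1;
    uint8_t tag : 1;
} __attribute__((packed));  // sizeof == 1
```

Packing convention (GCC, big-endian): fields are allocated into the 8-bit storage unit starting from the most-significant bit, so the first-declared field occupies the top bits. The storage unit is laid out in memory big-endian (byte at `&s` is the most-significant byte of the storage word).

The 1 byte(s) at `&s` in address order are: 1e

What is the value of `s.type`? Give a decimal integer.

[0]=0x1e (big-endian) → word 0x1e
seq:2 @ bit 6 → (0x1e>>6)&0x3 = 0x0
mode:1 @ bit 5 → (0x1e>>5)&0x1 = 0x0
type:2 @ bit 3 → (0x1e>>3)&0x3 = 0x3  ←
rsvd:1 @ bit 2 → (0x1e>>2)&0x1 = 0x1
addr_hi:1 @ bit 1 → (0x1e>>1)&0x1 = 0x1
tag:1 @ bit 0 → (0x1e>>0)&0x1 = 0x0

3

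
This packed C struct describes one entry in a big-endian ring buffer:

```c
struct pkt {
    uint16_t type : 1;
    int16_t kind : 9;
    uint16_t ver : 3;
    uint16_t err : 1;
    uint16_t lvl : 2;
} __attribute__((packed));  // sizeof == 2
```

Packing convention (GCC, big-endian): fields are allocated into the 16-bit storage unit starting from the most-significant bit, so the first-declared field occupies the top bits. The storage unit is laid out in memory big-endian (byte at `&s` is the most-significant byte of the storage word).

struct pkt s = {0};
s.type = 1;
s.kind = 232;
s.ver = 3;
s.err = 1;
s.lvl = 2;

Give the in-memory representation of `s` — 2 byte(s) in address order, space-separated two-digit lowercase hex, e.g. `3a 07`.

ba 1e

type:1 = 1 → 0x1 << 15 → word 0x8000
kind:9 = 232 → 0xe8 << 6 → word 0xba00
ver:3 = 3 → 0x3 << 3 → word 0xba18
err:1 = 1 → 0x1 << 2 → word 0xba1c
lvl:2 = 2 → 0x2 << 0 → word 0xba1e
word = 0xba1e → big-endian bytes:
  [0]=0xba  [1]=0x1e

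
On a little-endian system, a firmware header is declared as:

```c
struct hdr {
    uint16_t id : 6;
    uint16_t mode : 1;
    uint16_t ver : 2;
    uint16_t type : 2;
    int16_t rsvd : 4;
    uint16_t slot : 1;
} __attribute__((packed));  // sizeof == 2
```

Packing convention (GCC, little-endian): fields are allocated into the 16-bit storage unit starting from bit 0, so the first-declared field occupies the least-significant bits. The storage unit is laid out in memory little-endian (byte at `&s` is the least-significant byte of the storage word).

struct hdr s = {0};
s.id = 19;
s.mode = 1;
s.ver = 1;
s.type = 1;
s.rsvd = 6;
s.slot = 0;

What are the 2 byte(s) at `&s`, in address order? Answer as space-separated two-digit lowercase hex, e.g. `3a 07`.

id:6 = 19 → 0x13 << 0 → word 0x0013
mode:1 = 1 → 0x1 << 6 → word 0x0053
ver:2 = 1 → 0x1 << 7 → word 0x00d3
type:2 = 1 → 0x1 << 9 → word 0x02d3
rsvd:4 = 6 → 0x6 << 11 → word 0x32d3
slot:1 = 0 → 0x0 << 15 → word 0x32d3
word = 0x32d3 → little-endian bytes:
  [0]=0xd3  [1]=0x32

d3 32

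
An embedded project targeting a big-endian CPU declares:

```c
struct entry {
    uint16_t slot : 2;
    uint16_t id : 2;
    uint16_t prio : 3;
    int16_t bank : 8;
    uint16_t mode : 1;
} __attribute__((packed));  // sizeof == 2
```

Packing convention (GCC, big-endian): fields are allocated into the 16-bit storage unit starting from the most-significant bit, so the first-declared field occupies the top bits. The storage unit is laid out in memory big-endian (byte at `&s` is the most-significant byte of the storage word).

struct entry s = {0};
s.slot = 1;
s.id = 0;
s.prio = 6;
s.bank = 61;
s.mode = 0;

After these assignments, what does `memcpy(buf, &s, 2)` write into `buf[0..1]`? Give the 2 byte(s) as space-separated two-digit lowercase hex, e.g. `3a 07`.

[14+:2] slot=1 & 0x3 = 0x1; word=0x4000
[12+:2] id=0 & 0x3 = 0x0; word=0x4000
[9+:3] prio=6 & 0x7 = 0x6; word=0x4c00
[1+:8] bank=61 & 0xff = 0x3d; word=0x4c7a
[0+:1] mode=0 & 0x1 = 0x0; word=0x4c7a
word = 0x4c7a → big-endian bytes:
  [0]=0x4c  [1]=0x7a

4c 7a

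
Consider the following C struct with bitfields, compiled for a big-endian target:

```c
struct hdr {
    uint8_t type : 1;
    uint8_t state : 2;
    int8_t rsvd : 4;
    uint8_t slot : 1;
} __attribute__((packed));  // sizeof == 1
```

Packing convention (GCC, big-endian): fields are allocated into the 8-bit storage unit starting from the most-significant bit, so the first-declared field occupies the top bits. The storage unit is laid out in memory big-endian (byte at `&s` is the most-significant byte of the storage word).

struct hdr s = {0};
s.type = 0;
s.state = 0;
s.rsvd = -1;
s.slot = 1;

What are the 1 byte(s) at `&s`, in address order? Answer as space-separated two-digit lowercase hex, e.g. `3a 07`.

[7+:1] type=0 & 0x1 = 0x0; word=0x00
[5+:2] state=0 & 0x3 = 0x0; word=0x00
[1+:4] rsvd=-1 & 0xf = 0xf; word=0x1e
[0+:1] slot=1 & 0x1 = 0x1; word=0x1f
word = 0x1f → big-endian bytes:
  [0]=0x1f

1f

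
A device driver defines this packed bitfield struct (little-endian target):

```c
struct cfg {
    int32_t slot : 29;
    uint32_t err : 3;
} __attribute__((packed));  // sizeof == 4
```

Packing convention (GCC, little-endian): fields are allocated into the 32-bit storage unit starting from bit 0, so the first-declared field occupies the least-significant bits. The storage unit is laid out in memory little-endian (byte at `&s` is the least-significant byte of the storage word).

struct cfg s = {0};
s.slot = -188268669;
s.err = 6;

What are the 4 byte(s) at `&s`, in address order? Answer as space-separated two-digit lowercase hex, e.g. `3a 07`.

slot:29 = -188268669 → 0x14c73f83 << 0 → word 0x14c73f83
err:3 = 6 → 0x6 << 29 → word 0xd4c73f83
word = 0xd4c73f83 → little-endian bytes:
  [0]=0x83  [1]=0x3f  [2]=0xc7  [3]=0xd4

83 3f c7 d4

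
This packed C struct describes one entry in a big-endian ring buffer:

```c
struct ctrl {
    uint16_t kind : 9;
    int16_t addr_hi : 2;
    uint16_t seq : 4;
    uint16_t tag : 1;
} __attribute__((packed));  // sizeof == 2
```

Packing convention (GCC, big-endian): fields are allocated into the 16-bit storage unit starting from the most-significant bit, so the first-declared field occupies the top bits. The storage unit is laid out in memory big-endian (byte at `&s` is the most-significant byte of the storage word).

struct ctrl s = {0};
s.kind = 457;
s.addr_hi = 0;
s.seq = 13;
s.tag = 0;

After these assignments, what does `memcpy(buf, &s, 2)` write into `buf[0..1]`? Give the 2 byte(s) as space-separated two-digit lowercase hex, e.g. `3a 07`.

e4 9a

kind (9b) val=457 bits=0x1c9 at bit 7: 0xe480
addr_hi (2b) val=0 bits=0x0 at bit 5: 0xe480
seq (4b) val=13 bits=0xd at bit 1: 0xe49a
tag (1b) val=0 bits=0x0 at bit 0: 0xe49a
word = 0xe49a → big-endian bytes:
  [0]=0xe4  [1]=0x9a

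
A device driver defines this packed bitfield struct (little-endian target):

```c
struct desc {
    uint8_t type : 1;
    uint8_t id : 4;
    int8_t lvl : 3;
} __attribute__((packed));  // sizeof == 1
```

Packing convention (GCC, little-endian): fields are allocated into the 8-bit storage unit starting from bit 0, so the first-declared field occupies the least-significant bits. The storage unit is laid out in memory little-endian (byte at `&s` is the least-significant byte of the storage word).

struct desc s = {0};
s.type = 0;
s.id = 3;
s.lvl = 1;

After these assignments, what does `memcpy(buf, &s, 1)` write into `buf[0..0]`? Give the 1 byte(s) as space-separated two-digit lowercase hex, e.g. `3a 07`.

26

[0+:1] type=0 & 0x1 = 0x0; word=0x00
[1+:4] id=3 & 0xf = 0x3; word=0x06
[5+:3] lvl=1 & 0x7 = 0x1; word=0x26
word = 0x26 → little-endian bytes:
  [0]=0x26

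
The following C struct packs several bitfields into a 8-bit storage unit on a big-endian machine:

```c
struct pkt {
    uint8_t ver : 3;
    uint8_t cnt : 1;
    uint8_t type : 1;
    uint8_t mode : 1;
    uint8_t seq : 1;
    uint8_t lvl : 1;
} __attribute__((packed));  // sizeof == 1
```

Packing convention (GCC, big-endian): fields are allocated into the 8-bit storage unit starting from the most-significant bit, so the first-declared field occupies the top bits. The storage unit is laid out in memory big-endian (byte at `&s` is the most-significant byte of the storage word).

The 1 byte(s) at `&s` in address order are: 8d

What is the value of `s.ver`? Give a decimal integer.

[0]=0x8d (big-endian) → word 0x8d
ver:3 @ bit 5 → (0x8d>>5)&0x7 = 0x4  ←
cnt:1 @ bit 4 → (0x8d>>4)&0x1 = 0x0
type:1 @ bit 3 → (0x8d>>3)&0x1 = 0x1
mode:1 @ bit 2 → (0x8d>>2)&0x1 = 0x1
seq:1 @ bit 1 → (0x8d>>1)&0x1 = 0x0
lvl:1 @ bit 0 → (0x8d>>0)&0x1 = 0x1

4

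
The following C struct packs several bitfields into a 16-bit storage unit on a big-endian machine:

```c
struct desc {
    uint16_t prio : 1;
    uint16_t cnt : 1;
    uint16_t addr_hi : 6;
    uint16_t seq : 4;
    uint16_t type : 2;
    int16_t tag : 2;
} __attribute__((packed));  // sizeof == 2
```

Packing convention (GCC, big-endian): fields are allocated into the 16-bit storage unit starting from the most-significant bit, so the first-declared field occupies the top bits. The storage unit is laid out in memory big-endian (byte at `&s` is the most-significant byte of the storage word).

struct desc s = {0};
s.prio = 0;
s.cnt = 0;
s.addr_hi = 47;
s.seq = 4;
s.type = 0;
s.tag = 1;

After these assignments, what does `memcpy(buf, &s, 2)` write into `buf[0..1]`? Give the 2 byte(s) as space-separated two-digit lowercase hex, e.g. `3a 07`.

[15+:1] prio=0 & 0x1 = 0x0; word=0x0000
[14+:1] cnt=0 & 0x1 = 0x0; word=0x0000
[8+:6] addr_hi=47 & 0x3f = 0x2f; word=0x2f00
[4+:4] seq=4 & 0xf = 0x4; word=0x2f40
[2+:2] type=0 & 0x3 = 0x0; word=0x2f40
[0+:2] tag=1 & 0x3 = 0x1; word=0x2f41
word = 0x2f41 → big-endian bytes:
  [0]=0x2f  [1]=0x41

2f 41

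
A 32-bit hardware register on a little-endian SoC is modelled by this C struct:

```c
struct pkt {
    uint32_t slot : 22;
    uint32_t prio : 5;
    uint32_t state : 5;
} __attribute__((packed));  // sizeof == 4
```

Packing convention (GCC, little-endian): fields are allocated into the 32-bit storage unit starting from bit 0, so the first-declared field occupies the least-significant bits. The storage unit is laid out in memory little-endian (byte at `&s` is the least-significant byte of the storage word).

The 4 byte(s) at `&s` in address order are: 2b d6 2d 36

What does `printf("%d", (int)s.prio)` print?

[0]=0x2b [1]=0xd6 [2]=0x2d [3]=0x36 (little-endian) → word 0x362dd62b
slot:22 @ bit 0 → (0x362dd62b>>0)&0x3fffff = 0x2dd62b
prio:5 @ bit 22 → (0x362dd62b>>22)&0x1f = 0x18  ←
state:5 @ bit 27 → (0x362dd62b>>27)&0x1f = 0x6

24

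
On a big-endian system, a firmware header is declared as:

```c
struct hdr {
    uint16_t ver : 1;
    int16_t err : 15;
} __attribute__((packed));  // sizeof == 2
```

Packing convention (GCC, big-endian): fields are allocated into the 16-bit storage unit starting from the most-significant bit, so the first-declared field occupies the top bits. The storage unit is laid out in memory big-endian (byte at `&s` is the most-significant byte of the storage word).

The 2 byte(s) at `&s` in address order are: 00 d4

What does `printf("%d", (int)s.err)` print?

[0]=0x00 [1]=0xd4 (big-endian) → word 0x00d4
ver [15+:1] = (word>>15) & 0x1 = 0
err [0+:15] = (word>>0) & 0x7fff = 212  ←
err signed 15b, MSB=0: value = 212

212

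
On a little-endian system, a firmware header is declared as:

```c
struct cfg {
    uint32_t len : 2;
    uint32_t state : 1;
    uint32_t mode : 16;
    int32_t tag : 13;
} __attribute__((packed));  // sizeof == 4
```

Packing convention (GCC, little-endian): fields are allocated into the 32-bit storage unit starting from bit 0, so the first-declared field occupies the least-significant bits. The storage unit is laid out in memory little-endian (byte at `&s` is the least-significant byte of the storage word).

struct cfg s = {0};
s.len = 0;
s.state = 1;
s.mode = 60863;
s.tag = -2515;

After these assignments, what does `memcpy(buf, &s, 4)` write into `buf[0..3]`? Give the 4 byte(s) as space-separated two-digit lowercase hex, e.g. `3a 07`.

len (2b) val=0 bits=0x0 at bit 0: 0x00000000
state (1b) val=1 bits=0x1 at bit 2: 0x00000004
mode (16b) val=60863 bits=0xedbf at bit 3: 0x00076dfc
tag (13b) val=-2515 bits=0x162d at bit 19: 0xb16f6dfc
word = 0xb16f6dfc → little-endian bytes:
  [0]=0xfc  [1]=0x6d  [2]=0x6f  [3]=0xb1

fc 6d 6f b1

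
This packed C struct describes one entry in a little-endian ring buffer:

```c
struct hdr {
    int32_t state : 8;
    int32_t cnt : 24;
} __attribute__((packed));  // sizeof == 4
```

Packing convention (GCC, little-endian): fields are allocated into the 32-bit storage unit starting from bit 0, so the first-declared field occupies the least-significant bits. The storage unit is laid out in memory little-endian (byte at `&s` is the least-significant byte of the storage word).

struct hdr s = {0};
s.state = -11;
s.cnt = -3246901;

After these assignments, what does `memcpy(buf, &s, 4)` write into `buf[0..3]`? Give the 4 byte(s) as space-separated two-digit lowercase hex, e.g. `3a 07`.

f5 cb 74 ce

state (8b) val=-11 bits=0xf5 at bit 0: 0x000000f5
cnt (24b) val=-3246901 bits=0xce74cb at bit 8: 0xce74cbf5
word = 0xce74cbf5 → little-endian bytes:
  [0]=0xf5  [1]=0xcb  [2]=0x74  [3]=0xce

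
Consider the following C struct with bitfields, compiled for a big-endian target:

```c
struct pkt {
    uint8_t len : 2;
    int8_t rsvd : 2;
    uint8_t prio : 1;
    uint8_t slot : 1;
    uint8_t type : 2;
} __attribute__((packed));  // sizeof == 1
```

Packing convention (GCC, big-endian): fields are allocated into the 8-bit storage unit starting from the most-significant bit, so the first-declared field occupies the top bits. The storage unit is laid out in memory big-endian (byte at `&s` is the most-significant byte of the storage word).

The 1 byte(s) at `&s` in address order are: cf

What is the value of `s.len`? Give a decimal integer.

3

[0]=0xcf (big-endian) → word 0xcf
len [6+:2] = (word>>6) & 0x3 = 3  ←
rsvd [4+:2] = (word>>4) & 0x3 = 0
prio [3+:1] = (word>>3) & 0x1 = 1
slot [2+:1] = (word>>2) & 0x1 = 1
type [0+:2] = (word>>0) & 0x3 = 3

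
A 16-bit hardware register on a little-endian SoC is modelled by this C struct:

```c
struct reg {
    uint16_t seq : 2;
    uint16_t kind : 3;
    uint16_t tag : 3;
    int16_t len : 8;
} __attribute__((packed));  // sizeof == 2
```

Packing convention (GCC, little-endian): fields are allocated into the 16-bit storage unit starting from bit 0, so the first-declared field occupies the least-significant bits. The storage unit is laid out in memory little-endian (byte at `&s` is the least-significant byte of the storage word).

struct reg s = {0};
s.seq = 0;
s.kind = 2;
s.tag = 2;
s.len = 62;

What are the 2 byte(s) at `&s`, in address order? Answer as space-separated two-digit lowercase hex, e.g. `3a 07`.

48 3e

[0+:2] seq=0 & 0x3 = 0x0; word=0x0000
[2+:3] kind=2 & 0x7 = 0x2; word=0x0008
[5+:3] tag=2 & 0x7 = 0x2; word=0x0048
[8+:8] len=62 & 0xff = 0x3e; word=0x3e48
word = 0x3e48 → little-endian bytes:
  [0]=0x48  [1]=0x3e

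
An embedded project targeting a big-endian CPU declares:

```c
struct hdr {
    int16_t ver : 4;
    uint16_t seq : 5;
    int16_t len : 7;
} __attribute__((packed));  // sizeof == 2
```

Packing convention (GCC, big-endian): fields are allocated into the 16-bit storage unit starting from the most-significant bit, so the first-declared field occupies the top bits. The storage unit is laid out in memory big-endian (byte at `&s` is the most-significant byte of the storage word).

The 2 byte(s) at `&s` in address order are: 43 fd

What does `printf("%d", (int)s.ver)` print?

[0]=0x43 [1]=0xfd (big-endian) → word 0x43fd
ver [12+:4] = (word>>12) & 0xf = 4  ←
seq [7+:5] = (word>>7) & 0x1f = 7
len [0+:7] = (word>>0) & 0x7f = 125
ver signed 4b, MSB=0: value = 4

4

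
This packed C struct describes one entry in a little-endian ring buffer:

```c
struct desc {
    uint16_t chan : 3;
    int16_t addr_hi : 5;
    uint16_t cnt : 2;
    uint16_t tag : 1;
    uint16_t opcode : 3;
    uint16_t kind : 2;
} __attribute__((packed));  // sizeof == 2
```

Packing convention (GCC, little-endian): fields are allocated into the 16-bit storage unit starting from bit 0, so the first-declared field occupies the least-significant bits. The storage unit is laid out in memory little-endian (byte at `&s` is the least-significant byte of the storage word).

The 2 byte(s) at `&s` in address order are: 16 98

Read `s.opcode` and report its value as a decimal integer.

3

[0]=0x16 [1]=0x98 (little-endian) → word 0x9816
chan:3 @ bit 0 → (0x9816>>0)&0x7 = 0x6
addr_hi:5 @ bit 3 → (0x9816>>3)&0x1f = 0x2
cnt:2 @ bit 8 → (0x9816>>8)&0x3 = 0x0
tag:1 @ bit 10 → (0x9816>>10)&0x1 = 0x0
opcode:3 @ bit 11 → (0x9816>>11)&0x7 = 0x3  ←
kind:2 @ bit 14 → (0x9816>>14)&0x3 = 0x2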